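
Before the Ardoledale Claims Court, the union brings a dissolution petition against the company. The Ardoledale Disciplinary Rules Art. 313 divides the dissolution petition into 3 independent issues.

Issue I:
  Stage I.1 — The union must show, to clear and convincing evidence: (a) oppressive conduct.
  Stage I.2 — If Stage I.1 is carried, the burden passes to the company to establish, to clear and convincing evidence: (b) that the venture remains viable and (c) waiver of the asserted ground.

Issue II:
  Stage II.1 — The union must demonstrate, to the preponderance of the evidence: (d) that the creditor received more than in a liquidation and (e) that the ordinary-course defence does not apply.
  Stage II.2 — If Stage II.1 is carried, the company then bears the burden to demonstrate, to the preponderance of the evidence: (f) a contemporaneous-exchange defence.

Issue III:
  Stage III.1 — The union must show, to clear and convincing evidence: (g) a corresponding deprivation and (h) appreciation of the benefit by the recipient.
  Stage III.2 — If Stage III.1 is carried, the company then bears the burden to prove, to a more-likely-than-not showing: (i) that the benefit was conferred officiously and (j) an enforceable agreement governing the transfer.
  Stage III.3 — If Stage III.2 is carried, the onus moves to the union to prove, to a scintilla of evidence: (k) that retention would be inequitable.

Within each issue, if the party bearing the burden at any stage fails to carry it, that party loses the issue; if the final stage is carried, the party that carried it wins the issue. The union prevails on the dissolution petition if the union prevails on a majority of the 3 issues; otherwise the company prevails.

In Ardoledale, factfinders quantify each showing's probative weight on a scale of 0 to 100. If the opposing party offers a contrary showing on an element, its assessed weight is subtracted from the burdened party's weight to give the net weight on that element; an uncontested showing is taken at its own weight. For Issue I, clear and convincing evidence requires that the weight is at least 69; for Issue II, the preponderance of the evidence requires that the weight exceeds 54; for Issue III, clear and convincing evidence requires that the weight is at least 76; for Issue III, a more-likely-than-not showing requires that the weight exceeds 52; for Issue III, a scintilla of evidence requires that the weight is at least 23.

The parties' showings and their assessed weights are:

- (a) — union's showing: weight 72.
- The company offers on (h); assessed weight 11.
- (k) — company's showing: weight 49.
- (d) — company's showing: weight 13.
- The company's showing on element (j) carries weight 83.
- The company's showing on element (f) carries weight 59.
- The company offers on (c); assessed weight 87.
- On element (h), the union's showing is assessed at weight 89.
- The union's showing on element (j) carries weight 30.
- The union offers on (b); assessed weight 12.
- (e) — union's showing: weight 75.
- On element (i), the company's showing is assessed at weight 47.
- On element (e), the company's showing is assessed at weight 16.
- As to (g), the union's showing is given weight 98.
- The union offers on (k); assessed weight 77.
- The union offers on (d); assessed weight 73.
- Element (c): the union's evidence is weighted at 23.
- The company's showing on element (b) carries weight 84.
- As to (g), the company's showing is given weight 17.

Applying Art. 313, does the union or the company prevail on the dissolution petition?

— Issue I —
Stage I.1 — burden on union; standard: clear and convincing evidence (weight is at least 69).
    (a): 72 ≥ 69 [met]
  Stage I.1 carried; the burden shifts to the company.
Stage I.2 — burden on company; standard: clear and convincing evidence (weight is at least 69).
    (b): 84 − 12 = 72 ≥ 69 [met]
    (c): 87 − 23 = 64 < 69 [not met]
  Not every element is met, so the company fails to carry Stage I.2.
The union prevails on this issue.
— Issue II —
Stage II.1 (union, the preponderance of the evidence, weight exceeds 54): (d) net 73−13=60 > 54 — meets; (e) net 75−16=59 > 54 — meets.
  Stage II.1 is satisfied; the onus moves to the company.
Stage II.2 (company, the preponderance of the evidence, weight exceeds 54): (f) 59 > 54 — meets.
  The company carries the last stage.
With every stage satisfied, the company prevails on this issue.
— Issue III —
Stage III.1 — burden on union; standard: clear and convincing evidence (weight is at least 76).
    (g): 98 − 17 = 81 ≥ 76 [met]
    (h): 89 − 11 = 78 ≥ 76 [met]
  All elements met. The burden passes to the company.
Stage III.2 — burden on company; standard: a more-likely-than-not showing (weight exceeds 52).
    (i): 47 ≤ 52 [not met]
    (j): 83 − 30 = 53 > 52 [met]
  The company does not carry Stage III.2.
The analysis ends at Stage III.2; the union prevails on this issue.
Per-issue: Issue I → union; Issue II → company; Issue III → union. The union must prevail on a majority of issues; overall, the union prevails.

union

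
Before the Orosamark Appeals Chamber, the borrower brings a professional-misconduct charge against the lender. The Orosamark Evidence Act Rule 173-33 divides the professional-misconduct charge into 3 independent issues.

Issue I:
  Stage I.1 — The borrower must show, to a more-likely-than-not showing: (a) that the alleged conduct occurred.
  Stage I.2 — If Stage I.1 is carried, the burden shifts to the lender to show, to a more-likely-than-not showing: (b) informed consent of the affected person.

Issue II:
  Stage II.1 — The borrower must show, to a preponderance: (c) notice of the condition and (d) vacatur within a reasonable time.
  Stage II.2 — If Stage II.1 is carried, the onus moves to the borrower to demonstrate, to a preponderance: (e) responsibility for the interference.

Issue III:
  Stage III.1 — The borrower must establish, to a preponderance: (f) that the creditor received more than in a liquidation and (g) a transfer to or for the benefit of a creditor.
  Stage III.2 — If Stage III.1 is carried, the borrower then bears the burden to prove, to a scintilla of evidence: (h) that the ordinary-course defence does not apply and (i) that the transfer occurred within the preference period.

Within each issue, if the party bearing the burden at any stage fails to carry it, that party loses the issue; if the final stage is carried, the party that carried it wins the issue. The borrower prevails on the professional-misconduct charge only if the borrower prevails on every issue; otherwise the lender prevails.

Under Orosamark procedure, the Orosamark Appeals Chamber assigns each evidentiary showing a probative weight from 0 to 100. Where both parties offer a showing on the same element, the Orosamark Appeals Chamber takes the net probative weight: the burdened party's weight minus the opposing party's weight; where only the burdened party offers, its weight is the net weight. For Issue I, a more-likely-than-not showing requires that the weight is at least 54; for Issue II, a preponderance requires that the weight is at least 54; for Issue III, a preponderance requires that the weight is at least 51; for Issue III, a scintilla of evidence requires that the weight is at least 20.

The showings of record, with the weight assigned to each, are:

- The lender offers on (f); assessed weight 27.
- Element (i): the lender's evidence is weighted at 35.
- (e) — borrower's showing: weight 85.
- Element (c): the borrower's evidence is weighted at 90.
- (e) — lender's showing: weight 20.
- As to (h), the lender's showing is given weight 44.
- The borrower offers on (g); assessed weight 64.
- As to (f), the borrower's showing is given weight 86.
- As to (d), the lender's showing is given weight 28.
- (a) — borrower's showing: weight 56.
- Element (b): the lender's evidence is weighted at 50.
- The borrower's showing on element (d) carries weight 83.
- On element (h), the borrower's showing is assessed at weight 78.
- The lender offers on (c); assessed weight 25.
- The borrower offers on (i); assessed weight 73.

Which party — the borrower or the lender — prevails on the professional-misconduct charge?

borrower

— Issue I —
Stage I.1 (borrower, a more-likely-than-not showing, weight is at least 54): (a) 56 ≥ 54 — meets.
  All elements met. The burden passes to the lender.
Stage I.2 (lender, a more-likely-than-not showing, weight is at least 54): (b) 50 < 54 — fails.
  The lender does not carry Stage I.2.
The analysis ends at Stage I.2; the borrower prevails on this issue.
— Issue II —
Stage II.1 (borrower, a preponderance, weight is at least 54): (c) net 90−25=65 ≥ 54 — meets; (d) net 83−28=55 ≥ 54 — meets.
  All elements met. The borrower retains the burden for Stage II.2.
Stage II.2 (borrower, a preponderance, weight is at least 54): (e) net 85−20=65 ≥ 54 — meets.
  All elements met at the final stage.
With every stage satisfied, the borrower prevails on this issue.
— Issue III —
At Stage III.1 the borrower must meet a preponderance (weight is at least 51): on (f) the weight is 86 less the opposing 27 gives net 59, ≥ 51, so (f) meets the standard; on (g) the weight is 64, which does reach 51, so (g) meets the standard.
  Stage III.1 carried; the burden remains with the borrower.
At Stage III.2 the borrower must meet a scintilla of evidence (weight is at least 20): on (h) the weight is 78 less the opposing 44 gives net 34, ≥ 20, so (h) meets the standard; on (i) the weight is 73 less the opposing 35 gives net 38, which does reach 20, so (i) meets the standard.
  All elements met at the final stage.
Every stage carried; the borrower prevails on this issue.
Per-issue: Issue I → borrower; Issue II → borrower; Issue III → borrower. The borrower must prevail on every issue; overall, the borrower prevails.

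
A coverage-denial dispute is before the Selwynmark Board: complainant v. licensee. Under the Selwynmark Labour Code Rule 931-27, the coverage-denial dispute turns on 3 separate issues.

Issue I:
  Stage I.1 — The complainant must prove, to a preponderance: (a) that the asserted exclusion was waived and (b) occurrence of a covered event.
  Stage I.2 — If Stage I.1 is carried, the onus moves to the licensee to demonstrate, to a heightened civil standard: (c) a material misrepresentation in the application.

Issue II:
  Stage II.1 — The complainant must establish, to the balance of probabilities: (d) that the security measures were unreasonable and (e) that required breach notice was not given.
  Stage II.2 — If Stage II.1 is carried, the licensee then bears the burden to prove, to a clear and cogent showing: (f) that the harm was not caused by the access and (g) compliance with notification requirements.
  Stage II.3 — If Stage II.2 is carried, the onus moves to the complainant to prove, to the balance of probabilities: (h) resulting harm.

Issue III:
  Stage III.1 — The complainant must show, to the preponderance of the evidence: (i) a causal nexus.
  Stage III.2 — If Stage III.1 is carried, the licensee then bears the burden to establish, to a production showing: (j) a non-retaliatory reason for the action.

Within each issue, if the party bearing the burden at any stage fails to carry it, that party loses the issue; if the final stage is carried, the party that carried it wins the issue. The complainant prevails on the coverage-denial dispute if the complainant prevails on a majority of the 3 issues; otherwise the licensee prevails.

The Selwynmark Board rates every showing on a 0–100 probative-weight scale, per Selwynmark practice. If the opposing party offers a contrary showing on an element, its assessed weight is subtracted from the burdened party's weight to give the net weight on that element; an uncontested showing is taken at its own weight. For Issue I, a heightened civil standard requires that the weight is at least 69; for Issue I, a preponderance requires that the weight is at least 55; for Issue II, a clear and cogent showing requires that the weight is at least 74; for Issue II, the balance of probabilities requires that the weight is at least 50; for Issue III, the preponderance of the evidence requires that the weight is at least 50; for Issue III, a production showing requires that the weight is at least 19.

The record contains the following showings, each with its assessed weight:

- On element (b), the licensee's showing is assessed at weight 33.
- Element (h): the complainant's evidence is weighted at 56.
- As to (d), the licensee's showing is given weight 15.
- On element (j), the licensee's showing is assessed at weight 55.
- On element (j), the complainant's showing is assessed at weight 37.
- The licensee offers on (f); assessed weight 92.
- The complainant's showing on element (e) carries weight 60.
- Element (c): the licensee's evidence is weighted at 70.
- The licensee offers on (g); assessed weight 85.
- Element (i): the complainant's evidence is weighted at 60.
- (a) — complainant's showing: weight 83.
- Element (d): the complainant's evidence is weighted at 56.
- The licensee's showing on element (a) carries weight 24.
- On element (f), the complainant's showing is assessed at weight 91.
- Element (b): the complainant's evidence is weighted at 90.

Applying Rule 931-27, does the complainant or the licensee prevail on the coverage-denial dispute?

— Issue I —
Stage I.1 — burden on complainant; standard: a preponderance (weight is at least 55).
    (a): 83 − 24 = 59 ≥ 55 [met]
    (b): 90 − 33 = 57 ≥ 55 [met]
  The complainant carries Stage I.1; the licensee now bears the burden.
Stage I.2 — burden on licensee; standard: a heightened civil standard (weight is at least 69).
    (c): 70 ≥ 69 [met]
  All elements met at the final stage.
With every stage satisfied, the licensee prevails on this issue.
— Issue II —
Stage II.1 — burden on complainant; standard: the balance of probabilities (weight is at least 50).
    (d): 56 − 15 = 41 < 50 [not met]
    (e): 60 ≥ 50 [met]
  Stage II.1 not carried; the complainant fails its burden.
The analysis ends at Stage II.1; the licensee prevails on this issue.
— Issue III —
Stage III.1 — burden on complainant; standard: the preponderance of the evidence (weight is at least 50).
    (i): 60 ≥ 50 [met]
  Stage III.1 is satisfied; the onus moves to the licensee.
Stage III.2 — burden on licensee; standard: a production showing (weight is at least 19).
    (j): 55 − 37 = 18 < 19 [not met]
  Not every element is met, so the licensee fails to carry Stage III.2.
So the complainant prevails on this issue.
Per-issue: Issue I → licensee; Issue II → licensee; Issue III → complainant. The complainant must prevail on a majority of issues; overall, the licensee prevails.

licensee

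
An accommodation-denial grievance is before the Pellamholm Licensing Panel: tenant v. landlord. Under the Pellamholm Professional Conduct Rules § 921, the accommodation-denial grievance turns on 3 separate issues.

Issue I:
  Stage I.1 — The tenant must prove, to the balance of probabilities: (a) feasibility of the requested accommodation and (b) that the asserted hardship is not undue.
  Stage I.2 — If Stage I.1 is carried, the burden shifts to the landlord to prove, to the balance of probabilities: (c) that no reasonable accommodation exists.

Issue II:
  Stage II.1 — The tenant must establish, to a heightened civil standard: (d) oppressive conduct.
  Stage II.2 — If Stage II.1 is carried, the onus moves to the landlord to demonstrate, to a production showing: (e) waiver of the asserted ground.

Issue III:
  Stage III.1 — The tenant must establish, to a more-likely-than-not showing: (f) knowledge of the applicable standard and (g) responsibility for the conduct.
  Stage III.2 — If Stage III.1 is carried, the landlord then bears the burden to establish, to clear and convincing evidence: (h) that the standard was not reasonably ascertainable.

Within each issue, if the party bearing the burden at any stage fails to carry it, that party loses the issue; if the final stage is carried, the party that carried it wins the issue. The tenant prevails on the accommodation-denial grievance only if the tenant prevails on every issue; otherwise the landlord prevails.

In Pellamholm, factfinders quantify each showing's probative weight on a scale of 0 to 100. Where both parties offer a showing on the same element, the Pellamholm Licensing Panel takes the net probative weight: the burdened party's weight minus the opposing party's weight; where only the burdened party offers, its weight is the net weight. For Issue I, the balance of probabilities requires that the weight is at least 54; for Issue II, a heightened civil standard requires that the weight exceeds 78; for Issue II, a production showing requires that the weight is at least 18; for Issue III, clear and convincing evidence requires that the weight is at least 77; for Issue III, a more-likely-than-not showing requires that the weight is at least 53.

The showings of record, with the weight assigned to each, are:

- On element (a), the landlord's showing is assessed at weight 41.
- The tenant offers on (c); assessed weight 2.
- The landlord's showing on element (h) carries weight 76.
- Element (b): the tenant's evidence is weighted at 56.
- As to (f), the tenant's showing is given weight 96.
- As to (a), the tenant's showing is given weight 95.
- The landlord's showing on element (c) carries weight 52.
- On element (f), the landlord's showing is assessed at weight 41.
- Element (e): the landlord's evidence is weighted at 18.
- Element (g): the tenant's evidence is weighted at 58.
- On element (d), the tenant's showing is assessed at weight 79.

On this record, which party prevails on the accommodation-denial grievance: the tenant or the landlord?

landlord

— Issue I —
Stage I.1 — burden on tenant; standard: the balance of probabilities (weight is at least 54).
    (a): 95 − 41 = 54 ≥ 54 [met]
    (b): 56 ≥ 54 [met]
  The tenant carries Stage I.1; the landlord now bears the burden.
Stage I.2 — burden on landlord; standard: the balance of probabilities (weight is at least 54).
    (c): 52 − 2 = 50 < 54 [not met]
  The landlord does not carry Stage I.2.
The analysis ends at Stage I.2; the tenant prevails on this issue.
— Issue II —
Stage II.1 — burden on tenant; standard: a heightened civil standard (weight exceeds 78).
    (d): 79 > 78 [met]
  The tenant carries Stage II.1; the landlord now bears the burden.
Stage II.2 — burden on landlord; standard: a production showing (weight is at least 18).
    (e): 18 ≥ 18 [met]
  The landlord carries the last stage.
All stages carried — the landlord prevails on this issue.
— Issue III —
Stage III.1 (tenant, a more-likely-than-not showing, weight is at least 53): (f) net 96−41=55 ≥ 53 — meets; (g) 58 ≥ 53 — meets.
  Stage III.1 carried; the burden shifts to the landlord.
Stage III.2 (landlord, clear and convincing evidence, weight is at least 77): (h) 76 < 77 — fails.
  Not every element is met, so the landlord fails to carry Stage III.2.
So the tenant prevails on this issue.
Per-issue: Issue I → tenant; Issue II → landlord; Issue III → tenant. The tenant must prevail on every issue; overall, the landlord prevails.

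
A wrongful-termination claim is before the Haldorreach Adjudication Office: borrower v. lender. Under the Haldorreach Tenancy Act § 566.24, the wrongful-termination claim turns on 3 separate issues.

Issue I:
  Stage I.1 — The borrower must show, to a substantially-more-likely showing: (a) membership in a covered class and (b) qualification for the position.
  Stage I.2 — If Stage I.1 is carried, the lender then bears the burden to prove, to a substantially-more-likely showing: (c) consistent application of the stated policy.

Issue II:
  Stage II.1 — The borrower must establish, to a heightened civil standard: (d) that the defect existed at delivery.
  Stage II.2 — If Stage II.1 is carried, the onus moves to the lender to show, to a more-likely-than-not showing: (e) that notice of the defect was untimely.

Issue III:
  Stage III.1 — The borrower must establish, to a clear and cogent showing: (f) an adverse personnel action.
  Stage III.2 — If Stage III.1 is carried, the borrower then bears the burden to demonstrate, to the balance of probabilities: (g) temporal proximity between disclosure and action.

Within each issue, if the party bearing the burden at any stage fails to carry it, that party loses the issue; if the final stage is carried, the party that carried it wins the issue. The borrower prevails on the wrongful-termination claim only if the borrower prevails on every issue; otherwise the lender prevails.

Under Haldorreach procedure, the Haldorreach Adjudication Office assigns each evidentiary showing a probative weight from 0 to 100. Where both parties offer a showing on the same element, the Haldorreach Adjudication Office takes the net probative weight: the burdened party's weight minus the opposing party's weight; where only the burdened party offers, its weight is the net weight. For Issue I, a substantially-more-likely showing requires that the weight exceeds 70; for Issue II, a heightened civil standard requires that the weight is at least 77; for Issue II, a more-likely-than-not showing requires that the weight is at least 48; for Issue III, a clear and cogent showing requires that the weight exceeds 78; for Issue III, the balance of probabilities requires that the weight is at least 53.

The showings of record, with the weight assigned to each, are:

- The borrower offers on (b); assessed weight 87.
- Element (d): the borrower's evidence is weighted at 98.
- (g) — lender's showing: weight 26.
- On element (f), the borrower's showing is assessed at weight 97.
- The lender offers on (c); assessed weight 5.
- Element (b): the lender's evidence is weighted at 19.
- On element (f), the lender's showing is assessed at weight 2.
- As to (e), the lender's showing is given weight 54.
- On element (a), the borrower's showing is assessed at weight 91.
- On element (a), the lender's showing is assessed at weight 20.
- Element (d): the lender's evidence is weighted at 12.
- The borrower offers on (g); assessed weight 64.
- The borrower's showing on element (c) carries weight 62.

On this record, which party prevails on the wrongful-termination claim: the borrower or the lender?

lender

— Issue I —
Stage I.1 (borrower, a substantially-more-likely showing, weight exceeds 70): (a) net 91−20=71 > 70 — meets; (b) net 87−19=68 ≤ 70 — fails.
  The borrower does not carry Stage I.1.
The analysis ends at Stage I.1; the lender prevails on this issue.
— Issue II —
At Stage II.1 the borrower must meet a heightened civil standard (weight is at least 77): on (d) the weight is 98 less the opposing 12 gives net 86, which does reach 77, so (d) meets the standard.
  The borrower carries Stage II.1; the lender now bears the burden.
At Stage II.2 the lender must meet a more-likely-than-not showing (weight is at least 48): on (e) the weight is 54, ≥ 48, so (e) meets the standard.
  All elements met at the final stage.
All stages carried — the lender prevails on this issue.
— Issue III —
Stage III.1 — burden on borrower; standard: a clear and cogent showing (weight exceeds 78).
    (f): 97 − 2 = 95 > 78 [met]
  All elements met. The borrower retains the burden for Stage III.2.
Stage III.2 — burden on borrower; standard: the balance of probabilities (weight is at least 53).
    (g): 64 − 26 = 38 < 53 [not met]
  Stage III.2 not carried; the borrower fails its burden.
The analysis ends at Stage III.2; the lender prevails on this issue.
Per-issue: Issue I → lender; Issue II → lender; Issue III → lender. The borrower must prevail on every issue; overall, the lender prevails.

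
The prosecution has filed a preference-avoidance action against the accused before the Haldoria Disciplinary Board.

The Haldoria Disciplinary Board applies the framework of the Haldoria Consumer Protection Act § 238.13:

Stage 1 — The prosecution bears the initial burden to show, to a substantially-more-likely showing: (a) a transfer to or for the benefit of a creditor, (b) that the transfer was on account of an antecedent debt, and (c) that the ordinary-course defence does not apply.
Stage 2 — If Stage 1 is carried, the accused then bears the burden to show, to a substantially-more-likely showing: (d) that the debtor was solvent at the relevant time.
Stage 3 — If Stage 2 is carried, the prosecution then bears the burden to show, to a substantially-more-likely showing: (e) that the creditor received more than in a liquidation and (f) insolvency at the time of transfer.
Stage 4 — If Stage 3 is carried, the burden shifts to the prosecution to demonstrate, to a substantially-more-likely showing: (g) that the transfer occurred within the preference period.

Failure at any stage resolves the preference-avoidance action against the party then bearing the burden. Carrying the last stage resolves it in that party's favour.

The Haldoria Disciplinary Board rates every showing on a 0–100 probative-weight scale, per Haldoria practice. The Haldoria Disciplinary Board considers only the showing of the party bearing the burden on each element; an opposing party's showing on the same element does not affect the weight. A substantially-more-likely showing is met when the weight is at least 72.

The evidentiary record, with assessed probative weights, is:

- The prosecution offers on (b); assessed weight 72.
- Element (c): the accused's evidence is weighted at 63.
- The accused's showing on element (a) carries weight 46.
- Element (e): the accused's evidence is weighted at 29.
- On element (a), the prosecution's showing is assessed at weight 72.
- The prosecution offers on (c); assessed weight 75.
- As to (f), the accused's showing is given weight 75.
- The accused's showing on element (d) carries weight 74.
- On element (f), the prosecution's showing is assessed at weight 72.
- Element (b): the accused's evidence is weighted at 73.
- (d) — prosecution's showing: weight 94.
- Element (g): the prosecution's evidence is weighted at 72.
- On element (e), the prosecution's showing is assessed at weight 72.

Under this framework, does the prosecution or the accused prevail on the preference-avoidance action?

Stage 1 — burden on prosecution; standard: a substantially-more-likely showing (weight is at least 72).
    (a): 72 (accused's 46 disregarded) ≥ 72 [met]
    (b): 72 (accused's 73 disregarded) ≥ 72 [met]
    (c): 75 (accused's 63 disregarded) ≥ 72 [met]
  Stage 1 is satisfied; the onus moves to the accused.
Stage 2 — burden on accused; standard: a substantially-more-likely showing (weight is at least 72).
    (d): 74 (prosecution's 94 disregarded) ≥ 72 [met]
  All elements met. The burden passes to the prosecution.
Stage 3 — burden on prosecution; standard: a substantially-more-likely showing (weight is at least 72).
    (e): 72 (accused's 29 disregarded) ≥ 72 [met]
    (f): 72 (accused's 75 disregarded) ≥ 72 [met]
  All elements met. The prosecution retains the burden for Stage 4.
Stage 4 — burden on prosecution; standard: a substantially-more-likely showing (weight is at least 72).
    (g): 72 ≥ 72 [met]
  The prosecution carries the last stage.
All stages carried — the prosecution prevails.

prosecution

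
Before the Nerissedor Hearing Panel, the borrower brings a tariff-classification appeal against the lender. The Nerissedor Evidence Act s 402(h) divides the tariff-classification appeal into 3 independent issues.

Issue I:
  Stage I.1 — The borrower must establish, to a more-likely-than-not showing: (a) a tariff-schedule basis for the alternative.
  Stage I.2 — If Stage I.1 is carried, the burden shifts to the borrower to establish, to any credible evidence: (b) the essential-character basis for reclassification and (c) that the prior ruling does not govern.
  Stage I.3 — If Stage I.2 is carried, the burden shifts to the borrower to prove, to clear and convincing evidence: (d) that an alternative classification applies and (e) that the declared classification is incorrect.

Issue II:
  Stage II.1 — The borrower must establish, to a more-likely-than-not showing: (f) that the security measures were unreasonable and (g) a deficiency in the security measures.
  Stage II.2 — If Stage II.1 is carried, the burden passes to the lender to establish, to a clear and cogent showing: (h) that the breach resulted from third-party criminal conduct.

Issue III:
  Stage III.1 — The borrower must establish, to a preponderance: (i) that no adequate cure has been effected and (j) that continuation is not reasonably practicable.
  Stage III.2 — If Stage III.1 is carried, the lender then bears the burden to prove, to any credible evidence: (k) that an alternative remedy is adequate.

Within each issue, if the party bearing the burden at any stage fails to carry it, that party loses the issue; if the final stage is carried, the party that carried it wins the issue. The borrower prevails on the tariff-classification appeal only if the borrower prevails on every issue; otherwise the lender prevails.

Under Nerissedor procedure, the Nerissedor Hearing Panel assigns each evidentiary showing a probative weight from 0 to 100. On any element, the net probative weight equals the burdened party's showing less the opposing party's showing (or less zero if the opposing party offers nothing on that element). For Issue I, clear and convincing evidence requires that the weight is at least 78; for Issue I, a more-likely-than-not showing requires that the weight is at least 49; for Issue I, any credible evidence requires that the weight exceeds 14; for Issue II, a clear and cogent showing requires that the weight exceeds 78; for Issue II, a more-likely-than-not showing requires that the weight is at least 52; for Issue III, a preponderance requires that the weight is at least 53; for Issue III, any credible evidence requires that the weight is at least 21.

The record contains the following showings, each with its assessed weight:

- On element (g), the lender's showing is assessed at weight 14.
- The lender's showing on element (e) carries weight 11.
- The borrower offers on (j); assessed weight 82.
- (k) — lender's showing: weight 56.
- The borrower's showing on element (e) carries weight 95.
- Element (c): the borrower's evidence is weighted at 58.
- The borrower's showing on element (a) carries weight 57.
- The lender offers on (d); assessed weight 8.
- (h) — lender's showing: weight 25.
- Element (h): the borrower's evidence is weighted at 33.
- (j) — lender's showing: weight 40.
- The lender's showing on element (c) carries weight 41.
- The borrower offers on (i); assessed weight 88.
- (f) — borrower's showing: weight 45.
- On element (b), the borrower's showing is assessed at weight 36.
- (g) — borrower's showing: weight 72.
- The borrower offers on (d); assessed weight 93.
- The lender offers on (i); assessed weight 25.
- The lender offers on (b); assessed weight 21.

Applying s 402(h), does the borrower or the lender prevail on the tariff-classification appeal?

lender

— Issue I —
Stage I.1 (borrower, a more-likely-than-not showing, weight is at least 49): (a) 57 ≥ 49 — meets.
  All elements met. The borrower retains the burden for Stage I.2.
Stage I.2 (borrower, any credible evidence, weight exceeds 14): (b) net 36−21=15 > 14 — meets; (c) net 58−41=17 > 14 — meets.
  Stage I.2 carried; the burden remains with the borrower.
Stage I.3 (borrower, clear and convincing evidence, weight is at least 78): (d) net 93−8=85 ≥ 78 — meets; (e) net 95−11=84 ≥ 78 — meets.
  The borrower carries the last stage.
Every stage carried; the borrower prevails on this issue.
— Issue II —
Stage II.1 — burden on borrower; standard: a more-likely-than-not showing (weight is at least 52).
    (f): 45 < 52 [not met]
    (g): 72 − 14 = 58 ≥ 52 [met]
  Not every element is met, so the borrower fails to carry Stage II.1.
The analysis ends at Stage II.1; the lender prevails on this issue.
— Issue III —
At Stage III.1 the borrower must meet a preponderance (weight is at least 53): on (i) the weight is 88 less the opposing 25 gives net 63, ≥ 53, so (i) meets the standard; on (j) the weight is 82 less the opposing 40 gives net 42, < 53, so (j) does not meet the standard.
  Stage III.1 not carried; the borrower fails its burden.
So the lender prevails on this issue.
Per-issue: Issue I → borrower; Issue II → lender; Issue III → lender. The borrower must prevail on every issue; overall, the lender prevails.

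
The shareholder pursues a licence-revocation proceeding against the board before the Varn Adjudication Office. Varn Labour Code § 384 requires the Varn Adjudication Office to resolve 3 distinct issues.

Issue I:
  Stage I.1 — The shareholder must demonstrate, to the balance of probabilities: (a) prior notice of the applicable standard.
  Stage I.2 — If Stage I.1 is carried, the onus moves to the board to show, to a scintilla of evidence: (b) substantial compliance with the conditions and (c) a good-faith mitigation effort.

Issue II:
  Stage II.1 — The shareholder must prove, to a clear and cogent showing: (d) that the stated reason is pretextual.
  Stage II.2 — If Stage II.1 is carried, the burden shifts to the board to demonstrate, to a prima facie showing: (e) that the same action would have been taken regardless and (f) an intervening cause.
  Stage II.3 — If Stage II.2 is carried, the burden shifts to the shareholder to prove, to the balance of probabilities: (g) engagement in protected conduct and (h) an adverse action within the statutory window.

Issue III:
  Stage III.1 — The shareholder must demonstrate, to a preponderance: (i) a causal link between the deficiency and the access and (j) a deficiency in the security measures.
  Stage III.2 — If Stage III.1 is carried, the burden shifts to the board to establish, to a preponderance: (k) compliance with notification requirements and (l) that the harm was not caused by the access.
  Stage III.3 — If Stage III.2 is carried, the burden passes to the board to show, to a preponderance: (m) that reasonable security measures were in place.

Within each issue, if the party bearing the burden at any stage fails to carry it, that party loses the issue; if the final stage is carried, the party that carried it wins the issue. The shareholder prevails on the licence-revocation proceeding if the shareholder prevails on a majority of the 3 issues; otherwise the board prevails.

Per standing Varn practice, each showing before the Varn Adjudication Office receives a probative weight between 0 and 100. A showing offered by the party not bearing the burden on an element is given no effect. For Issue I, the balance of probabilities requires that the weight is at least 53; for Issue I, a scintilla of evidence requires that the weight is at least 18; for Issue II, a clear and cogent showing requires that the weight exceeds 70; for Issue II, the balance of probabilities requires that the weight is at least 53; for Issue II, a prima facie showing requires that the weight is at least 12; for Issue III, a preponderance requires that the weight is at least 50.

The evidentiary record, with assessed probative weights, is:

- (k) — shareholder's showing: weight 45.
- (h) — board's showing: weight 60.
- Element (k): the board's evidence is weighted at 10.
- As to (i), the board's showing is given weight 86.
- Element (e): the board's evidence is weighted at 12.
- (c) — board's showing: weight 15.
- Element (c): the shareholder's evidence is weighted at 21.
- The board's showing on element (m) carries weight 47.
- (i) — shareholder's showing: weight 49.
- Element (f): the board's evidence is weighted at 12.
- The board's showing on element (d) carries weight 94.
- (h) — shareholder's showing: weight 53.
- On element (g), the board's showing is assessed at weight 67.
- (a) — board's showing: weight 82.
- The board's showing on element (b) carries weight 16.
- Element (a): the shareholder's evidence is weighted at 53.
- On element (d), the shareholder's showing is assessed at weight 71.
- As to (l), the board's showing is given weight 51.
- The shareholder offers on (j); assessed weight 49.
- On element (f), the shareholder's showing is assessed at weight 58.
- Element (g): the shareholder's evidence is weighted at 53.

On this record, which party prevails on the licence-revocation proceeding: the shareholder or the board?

— Issue I —
Stage I.1 — burden on shareholder; standard: the balance of probabilities (weight is at least 53).
    (a): 53 (board's 82 disregarded) ≥ 53 [met]
  Stage I.1 is satisfied; the onus moves to the board.
Stage I.2 — burden on board; standard: a scintilla of evidence (weight is at least 18).
    (b): 16 < 18 [not met]
    (c): 15 (shareholder's 21 disregarded) < 18 [not met]
  The board does not carry Stage I.2.
The shareholder prevails on this issue.
— Issue II —
Stage II.1 — burden on shareholder; standard: a clear and cogent showing (weight exceeds 70).
    (d): 71 (board's 94 disregarded) > 70 [met]
  Stage II.1 is satisfied; the onus moves to the board.
Stage II.2 — burden on board; standard: a prima facie showing (weight is at least 12).
    (e): 12 ≥ 12 [met]
    (f): 12 (shareholder's 58 disregarded) ≥ 12 [met]
  All elements met. The burden passes to the shareholder.
Stage II.3 — burden on shareholder; standard: the balance of probabilities (weight is at least 53).
    (g): 53 (board's 67 disregarded) ≥ 53 [met]
    (h): 53 (board's 60 disregarded) ≥ 53 [met]
  The shareholder carries the last stage.
Every stage carried; the shareholder prevails on this issue.
— Issue III —
At Stage III.1 the shareholder must meet a preponderance (weight is at least 50): on (i) the weight is 49 (the board's 86 is given no effect), < 50, so (i) does not meet the standard; on (j) the weight is 49, < 50, so (j) does not meet the standard.
  Not every element is met, so the shareholder fails to carry Stage III.1.
So the board prevails on this issue.
Per-issue: Issue I → shareholder; Issue II → shareholder; Issue III → board. The shareholder must prevail on a majority of issues; overall, the shareholder prevails.

shareholder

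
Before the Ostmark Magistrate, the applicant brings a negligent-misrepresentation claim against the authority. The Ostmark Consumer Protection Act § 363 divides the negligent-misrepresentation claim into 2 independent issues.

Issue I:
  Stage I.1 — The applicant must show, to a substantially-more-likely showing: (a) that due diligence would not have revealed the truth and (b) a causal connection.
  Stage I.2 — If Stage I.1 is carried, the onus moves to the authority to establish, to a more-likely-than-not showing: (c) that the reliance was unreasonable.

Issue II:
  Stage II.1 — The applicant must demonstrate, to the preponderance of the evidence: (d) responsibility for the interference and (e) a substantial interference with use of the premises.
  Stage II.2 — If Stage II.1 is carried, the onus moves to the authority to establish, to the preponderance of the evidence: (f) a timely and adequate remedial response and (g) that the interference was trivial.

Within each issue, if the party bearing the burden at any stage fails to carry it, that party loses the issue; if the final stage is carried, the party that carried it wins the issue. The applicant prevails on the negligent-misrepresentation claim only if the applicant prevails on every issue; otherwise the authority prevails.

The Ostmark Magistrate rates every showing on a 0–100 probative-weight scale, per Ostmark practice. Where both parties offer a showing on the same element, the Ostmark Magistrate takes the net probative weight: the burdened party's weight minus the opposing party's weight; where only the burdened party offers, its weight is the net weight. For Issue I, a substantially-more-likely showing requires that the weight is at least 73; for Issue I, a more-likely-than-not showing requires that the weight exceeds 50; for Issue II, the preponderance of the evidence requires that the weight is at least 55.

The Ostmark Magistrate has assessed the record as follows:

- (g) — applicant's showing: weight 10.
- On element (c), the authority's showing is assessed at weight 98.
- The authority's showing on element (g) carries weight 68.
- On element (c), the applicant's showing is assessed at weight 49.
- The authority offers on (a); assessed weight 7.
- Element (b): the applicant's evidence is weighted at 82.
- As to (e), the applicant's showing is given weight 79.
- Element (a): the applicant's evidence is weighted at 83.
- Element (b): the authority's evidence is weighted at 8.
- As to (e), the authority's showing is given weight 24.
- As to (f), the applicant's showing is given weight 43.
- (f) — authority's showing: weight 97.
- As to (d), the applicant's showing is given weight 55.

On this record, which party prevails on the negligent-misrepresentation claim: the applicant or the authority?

applicant

— Issue I —
At Stage I.1 the applicant must meet a substantially-more-likely showing (weight is at least 73): on (a) the weight is 83 less the opposing 7 gives net 76, which does reach 73, so (a) meets the standard; on (b) the weight is 82 less the opposing 8 gives net 74, which does reach 73, so (b) meets the standard.
  The applicant carries Stage I.1; the authority now bears the burden.
At Stage I.2 the authority must meet a more-likely-than-not showing (weight exceeds 50): on (c) the weight is 98 less the opposing 49 gives net 49, which does not exceed 50, so (c) does not meet the standard.
  Stage I.2 not carried; the authority fails its burden.
So the applicant prevails on this issue.
— Issue II —
At Stage II.1 the applicant must meet the preponderance of the evidence (weight is at least 55): on (d) the weight is 55, which does reach 55, so (d) meets the standard; on (e) the weight is 79 less the opposing 24 gives net 55, which does reach 55, so (e) meets the standard.
  Stage II.1 carried; the burden shifts to the authority.
At Stage II.2 the authority must meet the preponderance of the evidence (weight is at least 55): on (f) the weight is 97 less the opposing 43 gives net 54, < 55, so (f) does not meet the standard; on (g) the weight is 68 less the opposing 10 gives net 58, ≥ 55, so (g) meets the standard.
  Stage II.2 not carried; the authority fails its burden.
The analysis ends at Stage II.2; the applicant prevails on this issue.
Per-issue: Issue I → applicant; Issue II → applicant. The applicant must prevail on every issue; overall, the applicant prevails.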